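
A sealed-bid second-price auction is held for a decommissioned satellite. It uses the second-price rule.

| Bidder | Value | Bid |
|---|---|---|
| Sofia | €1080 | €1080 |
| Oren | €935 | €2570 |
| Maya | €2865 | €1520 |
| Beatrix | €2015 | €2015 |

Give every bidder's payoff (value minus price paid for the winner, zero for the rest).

Sofia €0, Oren -€1080, Maya €0, Beatrix €0.

Sorted high to low: Oren €2570, then Beatrix €2015, then Maya €1520, then Sofia €1080.
Oren has the top bid and wins; the price is the second-highest bid, €2015.
Oren's payoff = €935 − €2015 = -€1080. All other bidders lose, so their payoff is 0.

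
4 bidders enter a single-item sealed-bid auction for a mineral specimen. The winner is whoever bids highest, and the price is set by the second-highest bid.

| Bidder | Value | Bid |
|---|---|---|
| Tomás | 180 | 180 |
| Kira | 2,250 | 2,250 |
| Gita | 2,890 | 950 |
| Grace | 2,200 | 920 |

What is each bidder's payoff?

Payoffs: Tomás 0, Kira 1,300, Gita 0, Grace 0.

Ranking the bids: Kira 2,250, then Gita 950, then Grace 920, then Tomás 180.
Kira has the top bid and wins; the price is the second-highest bid, 950.
Kira's payoff = 2,250 − 950 = 1,300. All other bidders lose, so their payoff is 0.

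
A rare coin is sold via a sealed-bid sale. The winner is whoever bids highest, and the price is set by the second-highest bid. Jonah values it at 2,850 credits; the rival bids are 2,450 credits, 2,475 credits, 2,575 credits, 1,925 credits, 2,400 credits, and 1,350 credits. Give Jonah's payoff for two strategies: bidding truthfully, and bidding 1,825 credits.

Truthful: 275 credits; alternative: 0 credits.

The highest competing bid is 2,575 credits.
Bidding truthfully at 2,850 credits: Jonah has the top bid, wins, and pays the second-highest bid 2,575 credits. Payoff = 2,850 credits − 2,575 credits = 275 credits.
Bidding 1,825 credits: the top bid is 2,575 credits (a rival), so Jonah loses. Payoff = 0 credits.
Deviating from a truthful bid can only lose payoff in a second-price auction — never gain.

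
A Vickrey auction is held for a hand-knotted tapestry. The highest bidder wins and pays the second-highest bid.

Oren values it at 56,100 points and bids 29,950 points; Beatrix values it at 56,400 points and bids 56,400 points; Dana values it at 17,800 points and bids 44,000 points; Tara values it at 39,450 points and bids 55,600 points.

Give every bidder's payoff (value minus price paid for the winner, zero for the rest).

Ordered from highest: Beatrix 56,400 points > Tara 55,600 points > Dana 44,000 points > Oren 29,950 points.
Beatrix has the top bid and wins; the price is the second-highest bid, 55,600 points.
Beatrix's payoff = 56,400 points − 55,600 points = 800 points. All other bidders lose, so their payoff is 0.

Payoffs: Oren 0 points, Beatrix 800 points, Dana 0 points, Tara 0 points.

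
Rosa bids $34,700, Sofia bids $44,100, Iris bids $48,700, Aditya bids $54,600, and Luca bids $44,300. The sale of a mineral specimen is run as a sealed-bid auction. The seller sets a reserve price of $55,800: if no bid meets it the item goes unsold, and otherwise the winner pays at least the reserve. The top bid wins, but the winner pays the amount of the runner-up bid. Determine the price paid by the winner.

Ordered from highest: Aditya $54,600; Iris $48,700; Luca $44,300; Sofia $44,100; Rosa $34,700.
The top bid $54,600 is below the reserve $55,800, so the item goes unsold and nothing is paid.

unsold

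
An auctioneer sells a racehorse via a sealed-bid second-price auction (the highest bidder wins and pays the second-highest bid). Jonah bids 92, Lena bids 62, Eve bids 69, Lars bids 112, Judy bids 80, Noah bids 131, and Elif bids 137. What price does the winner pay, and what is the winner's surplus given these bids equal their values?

Price 131; surplus 6.

Bids in descending order: Elif 137, then Noah 131, then Lars 112, then Jonah 92, then Judy 80, then Eve 69, then Lena 62.
Elif is the highest bidder, so Elif wins.
Under the second-price rule, the price is the second-highest bid: 131.
Surplus = 137 − 131 = 6.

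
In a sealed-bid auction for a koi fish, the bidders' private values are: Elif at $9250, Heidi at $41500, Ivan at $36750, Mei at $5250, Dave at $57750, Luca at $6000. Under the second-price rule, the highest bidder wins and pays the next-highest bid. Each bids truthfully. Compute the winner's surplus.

Sorted high to low: Dave $57750; Heidi $41500; Ivan $36750; Elif $9250; Luca $6000; Mei $5250.
Dave wins with the top bid and pays the second-highest, $41500.
Surplus = $57750 − $41500 = $16250.

Winner's surplus: $16250.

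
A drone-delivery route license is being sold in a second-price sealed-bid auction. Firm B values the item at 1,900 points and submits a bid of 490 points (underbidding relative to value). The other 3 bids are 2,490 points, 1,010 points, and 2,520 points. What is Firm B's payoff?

Firm B's payoff: 0 points.

Highest competing bid: 2,520 points.
Firm B's bid 490 points is not the highest, so Firm B loses, pays nothing, and earns zero payoff.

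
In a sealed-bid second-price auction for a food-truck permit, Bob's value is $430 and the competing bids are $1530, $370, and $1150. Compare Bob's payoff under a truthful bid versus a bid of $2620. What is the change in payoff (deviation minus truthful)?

Change in payoff: -$1100.

The highest competing bid is $1530.
Bidding truthfully at $430: the top bid is $1530 (a rival), so Bob loses. Payoff = $0.
Bidding $2620: Bob has the top bid, wins, and pays the second-highest bid $1530. Payoff = $430 − $1530 = -$1100.
Change = -$1100 − $0 = -$1100.
Deviating from a truthful bid can only lose payoff in a second-price auction — never gain.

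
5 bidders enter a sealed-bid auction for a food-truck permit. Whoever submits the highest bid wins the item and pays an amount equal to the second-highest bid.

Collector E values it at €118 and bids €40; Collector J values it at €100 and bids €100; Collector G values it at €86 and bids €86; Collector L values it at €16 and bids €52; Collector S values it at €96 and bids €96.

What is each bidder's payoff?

Collector E €0, Collector J €4, Collector G €0, Collector L €0, Collector S €0.

Ordered from highest: Collector J €100 > Collector S €96 > Collector G €86 > Collector L €52 > Collector E €40.
Collector J has the top bid and wins; the price is the second-highest bid, €96.
Collector J's payoff = €100 − €96 = €4. All other bidders lose, so their payoff is 0.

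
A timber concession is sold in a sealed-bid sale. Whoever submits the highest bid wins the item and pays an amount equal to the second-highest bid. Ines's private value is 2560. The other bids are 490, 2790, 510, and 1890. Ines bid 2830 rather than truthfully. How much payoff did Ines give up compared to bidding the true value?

The highest competing bid is 2790.
Bidding truthfully at 2560: the top bid is 2790 (a rival), so Ines loses. Payoff = 0.
Bidding 2830: Ines has the top bid, wins, and pays the second-highest bid 2790. Payoff = 2560 − 2790 = -230.
Regret = truthful payoff − actual payoff = 0 − -230 = 230.

230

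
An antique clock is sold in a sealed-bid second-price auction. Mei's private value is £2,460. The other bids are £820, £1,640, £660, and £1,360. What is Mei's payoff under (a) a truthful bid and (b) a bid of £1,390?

The highest competing bid is £1,640.
Bidding truthfully at £2,460: Mei has the top bid, wins, and pays the second-highest bid £1,640. Payoff = £2,460 − £1,640 = £820.
Bidding £1,390: the top bid is £1,640 (a rival), so Mei loses. Payoff = £0.
Deviating from a truthful bid can only lose payoff in a second-price auction — never gain.

Truthful: £820; alternative: £0.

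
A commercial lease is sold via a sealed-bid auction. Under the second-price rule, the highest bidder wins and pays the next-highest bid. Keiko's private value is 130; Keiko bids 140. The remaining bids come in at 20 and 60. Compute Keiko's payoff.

Highest competing bid: 60.
Keiko's bid 140 is the highest overall, so Keiko wins and pays the second-highest bid, 60.
Payoff = value − price = 130 − 60 = 70.

70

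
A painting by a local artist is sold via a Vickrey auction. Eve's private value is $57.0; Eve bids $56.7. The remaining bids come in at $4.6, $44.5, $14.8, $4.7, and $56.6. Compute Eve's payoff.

Payoff = $0.4.

Highest competing bid: $56.6.
Eve's bid $56.7 is the highest overall, so Eve wins and pays the second-highest bid, $56.6.
Payoff = value − price = $57.0 − $56.6 = $0.4.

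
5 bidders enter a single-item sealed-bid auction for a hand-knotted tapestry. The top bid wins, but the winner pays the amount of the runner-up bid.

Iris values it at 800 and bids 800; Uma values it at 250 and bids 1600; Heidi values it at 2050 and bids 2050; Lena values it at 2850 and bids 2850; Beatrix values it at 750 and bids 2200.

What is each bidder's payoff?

Payoffs: Iris 0, Uma 0, Heidi 0, Lena 650, Beatrix 0.

Sorted high to low: Lena 2850 > Beatrix 2200 > Heidi 2050 > Uma 1600 > Iris 800.
Lena has the top bid and wins; the price is the second-highest bid, 2200.
Lena's payoff = 2850 − 2200 = 650. All other bidders lose, so their payoff is 0.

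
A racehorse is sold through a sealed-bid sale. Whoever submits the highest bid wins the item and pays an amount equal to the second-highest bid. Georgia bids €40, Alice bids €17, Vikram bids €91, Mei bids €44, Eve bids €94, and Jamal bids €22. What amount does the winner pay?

The winner pays €91.

Ordered from highest: Eve €94 > Vikram €91 > Mei €44 > Georgia €40 > Jamal €22 > Alice €17.
Eve has the highest bid, so Eve wins.
The second-highest bid is €91, so that is what Eve pays.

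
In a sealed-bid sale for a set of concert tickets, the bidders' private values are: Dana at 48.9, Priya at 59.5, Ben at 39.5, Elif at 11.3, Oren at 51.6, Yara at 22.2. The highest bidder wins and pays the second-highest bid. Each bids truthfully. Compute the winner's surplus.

Ranking the bids: Priya 59.5 > Oren 51.6 > Dana 48.9 > Ben 39.5 > Yara 22.2 > Elif 11.3.
Priya wins with the top bid and pays the second-highest, 51.6.
Surplus = 59.5 − 51.6 = 7.9.

Surplus = 7.9.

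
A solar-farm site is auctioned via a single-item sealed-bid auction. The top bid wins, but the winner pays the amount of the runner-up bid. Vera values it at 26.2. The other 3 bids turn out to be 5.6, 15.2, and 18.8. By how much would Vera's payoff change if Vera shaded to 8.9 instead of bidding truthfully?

-7.4

The highest competing bid is 18.8.
Bidding truthfully at 26.2: Vera has the top bid, wins, and pays the second-highest bid 18.8. Payoff = 26.2 − 18.8 = 7.4.
Bidding 8.9: the top bid is 18.8 (a rival), so Vera loses. Payoff = 0.0.
Change = 0.0 − 7.4 = -7.4.
Deviating from a truthful bid can only lose payoff in a second-price auction — never gain.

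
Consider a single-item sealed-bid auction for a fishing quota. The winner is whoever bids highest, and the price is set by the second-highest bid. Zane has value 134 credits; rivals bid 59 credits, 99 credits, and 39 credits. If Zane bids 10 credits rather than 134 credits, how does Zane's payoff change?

-35 credits

The highest competing bid is 99 credits.
Bidding truthfully at 134 credits: Zane has the top bid, wins, and pays the second-highest bid 99 credits. Payoff = 134 credits − 99 credits = 35 credits.
Bidding 10 credits: the top bid is 99 credits (a rival), so Zane loses. Payoff = 0 credits.
Change = 0 credits − 35 credits = -35 credits.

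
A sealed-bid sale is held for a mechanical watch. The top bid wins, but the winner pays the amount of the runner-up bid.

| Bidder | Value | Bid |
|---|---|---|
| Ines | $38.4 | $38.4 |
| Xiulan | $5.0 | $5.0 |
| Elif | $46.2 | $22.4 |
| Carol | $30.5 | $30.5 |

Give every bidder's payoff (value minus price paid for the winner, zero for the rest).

Ordered from highest: Ines $38.4 > Carol $30.5 > Elif $22.4 > Xiulan $5.0.
Ines has the top bid and wins; the price is the second-highest bid, $30.5.
Ines's payoff = $38.4 − $30.5 = $7.9. All other bidders lose, so their payoff is 0.

Payoffs: Ines $7.9, Xiulan $0.0, Elif $0.0, Carol $0.0.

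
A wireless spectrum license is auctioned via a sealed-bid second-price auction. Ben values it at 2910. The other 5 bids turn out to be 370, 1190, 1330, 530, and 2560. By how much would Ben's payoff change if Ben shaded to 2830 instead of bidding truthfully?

The highest competing bid is 2560.
Bidding truthfully at 2910: Ben has the top bid, wins, and pays the second-highest bid 2560. Payoff = 2910 − 2560 = 350.
Bidding 2830: Ben has the top bid, wins, and pays the second-highest bid 2560. Payoff = 2910 − 2560 = 350.
Change = 350 − 350 = 0.
The bid only affects whether you win, not the price — here both bids land on the same side of the top rival bid, so the deviation is payoff-neutral.

Change in payoff: 0.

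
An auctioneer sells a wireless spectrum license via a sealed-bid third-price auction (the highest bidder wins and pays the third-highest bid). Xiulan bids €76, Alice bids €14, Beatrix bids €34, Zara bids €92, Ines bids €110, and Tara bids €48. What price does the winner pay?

The winner pays €76.

Bids in descending order: Ines €110, then Zara €92, then Xiulan €76, then Tara €48, then Beatrix €34, then Alice €14.
Ines is the highest bidder, so Ines wins.
Under the third-price rule, the price is the third-highest bid: €76.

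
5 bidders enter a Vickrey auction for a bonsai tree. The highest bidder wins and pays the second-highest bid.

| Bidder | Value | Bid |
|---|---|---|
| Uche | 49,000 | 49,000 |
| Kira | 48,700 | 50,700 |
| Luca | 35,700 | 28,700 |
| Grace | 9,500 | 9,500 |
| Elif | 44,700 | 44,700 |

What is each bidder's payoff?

Sorted high to low: Kira 50,700, then Uche 49,000, then Elif 44,700, then Luca 28,700, then Grace 9,500.
Kira has the top bid and wins; the price is the second-highest bid, 49,000.
Kira's payoff = 48,700 − 49,000 = -300. All other bidders lose, so their payoff is 0.

Payoffs: Uche 0, Kira -300, Luca 0, Grace 0, Elif 0.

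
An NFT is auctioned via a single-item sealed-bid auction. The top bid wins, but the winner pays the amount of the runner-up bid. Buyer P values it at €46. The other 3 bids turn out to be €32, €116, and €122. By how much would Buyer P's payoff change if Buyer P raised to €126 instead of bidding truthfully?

The highest competing bid is €122.
Bidding truthfully at €46: the top bid is €122 (a rival), so Buyer P loses. Payoff = €0.
Bidding €126: Buyer P has the top bid, wins, and pays the second-highest bid €122. Payoff = €46 − €122 = -€76.
Change = -€76 − €0 = -€76.
Deviating from a truthful bid can only lose payoff in a second-price auction — never gain.

-€76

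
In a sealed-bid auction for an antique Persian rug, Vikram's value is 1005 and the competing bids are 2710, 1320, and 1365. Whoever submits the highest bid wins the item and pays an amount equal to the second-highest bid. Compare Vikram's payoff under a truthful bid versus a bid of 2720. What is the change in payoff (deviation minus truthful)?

Payoff change: -1705.

The highest competing bid is 2710.
Bidding truthfully at 1005: the top bid is 2710 (a rival), so Vikram loses. Payoff = 0.
Bidding 2720: Vikram has the top bid, wins, and pays the second-highest bid 2710. Payoff = 1005 − 2710 = -1705.
Change = -1705 − 0 = -1705.
Deviating from a truthful bid can only lose payoff in a second-price auction — never gain.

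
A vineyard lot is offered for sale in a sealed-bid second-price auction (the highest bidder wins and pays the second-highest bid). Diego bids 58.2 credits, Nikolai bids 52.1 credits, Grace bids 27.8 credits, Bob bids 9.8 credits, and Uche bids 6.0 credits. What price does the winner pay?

52.1 credits

Bids in descending order: Diego 58.2 credits > Nikolai 52.1 credits > Grace 27.8 credits > Bob 9.8 credits > Uche 6.0 credits.
Diego is the highest bidder, so Diego wins.
Under the second-price rule, the price is the second-highest bid: 52.1 credits.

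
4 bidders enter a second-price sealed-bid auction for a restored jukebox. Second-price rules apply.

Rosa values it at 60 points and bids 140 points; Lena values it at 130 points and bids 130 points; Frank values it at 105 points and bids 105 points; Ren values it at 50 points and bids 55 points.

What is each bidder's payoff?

Ordered from highest: Rosa 140 points; Lena 130 points; Frank 105 points; Ren 55 points.
Rosa has the top bid and wins; the price is the second-highest bid, 130 points.
Rosa's payoff = 60 points − 130 points = -70 points. All other bidders lose, so their payoff is 0.

Rosa -70 points, Lena 0 points, Frank 0 points, Ren 0 points.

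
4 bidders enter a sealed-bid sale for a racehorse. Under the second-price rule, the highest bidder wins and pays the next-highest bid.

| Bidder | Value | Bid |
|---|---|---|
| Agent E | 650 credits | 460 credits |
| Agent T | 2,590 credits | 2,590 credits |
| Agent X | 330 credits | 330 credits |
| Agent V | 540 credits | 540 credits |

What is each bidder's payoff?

Ordered from highest: Agent T 2,590 credits; Agent V 540 credits; Agent E 460 credits; Agent X 330 credits.
Agent T has the top bid and wins; the price is the second-highest bid, 540 credits.
Agent T's payoff = 2,590 credits − 540 credits = 2,050 credits. All other bidders lose, so their payoff is 0.

Agent E 0 credits, Agent T 2,050 credits, Agent X 0 credits, Agent V 0 credits.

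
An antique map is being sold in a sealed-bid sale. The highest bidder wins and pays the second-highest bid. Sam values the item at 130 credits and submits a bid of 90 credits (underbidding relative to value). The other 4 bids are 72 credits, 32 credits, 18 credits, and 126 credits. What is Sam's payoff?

Highest competing bid: 126 credits.
Sam's bid 90 credits is not the highest, so Sam loses, pays nothing, and earns zero payoff.

Payoff = 0 credits.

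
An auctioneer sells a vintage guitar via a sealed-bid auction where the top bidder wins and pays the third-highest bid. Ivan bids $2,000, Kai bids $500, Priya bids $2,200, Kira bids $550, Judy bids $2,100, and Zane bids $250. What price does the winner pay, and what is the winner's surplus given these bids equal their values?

Bids in descending order: Priya $2,200 > Judy $2,100 > Ivan $2,000 > Kira $550 > Kai $500 > Zane $250.
Priya is the highest bidder, so Priya wins.
Under the third-price rule, the price is the third-highest bid: $2,000.
Surplus = $2,200 − $2,000 = $200.

Price $2,000; surplus $200.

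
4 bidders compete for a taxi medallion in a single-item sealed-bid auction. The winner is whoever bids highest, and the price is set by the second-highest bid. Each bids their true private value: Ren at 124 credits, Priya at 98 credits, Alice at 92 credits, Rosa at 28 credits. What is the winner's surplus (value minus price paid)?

Bids in descending order: Ren 124 credits > Priya 98 credits > Alice 92 credits > Rosa 28 credits.
Ren wins with the top bid and pays the second-highest, 98 credits.
Surplus = 124 credits − 98 credits = 26 credits.

26 credits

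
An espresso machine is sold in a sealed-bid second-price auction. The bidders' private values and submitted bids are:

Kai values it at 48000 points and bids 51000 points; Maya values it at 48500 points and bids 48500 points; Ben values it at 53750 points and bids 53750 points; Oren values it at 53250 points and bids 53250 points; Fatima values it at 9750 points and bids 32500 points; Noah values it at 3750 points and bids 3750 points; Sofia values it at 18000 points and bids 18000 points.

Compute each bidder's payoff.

Kai 0 points, Maya 0 points, Ben 500 points, Oren 0 points, Fatima 0 points, Noah 0 points, Sofia 0 points.

Bids in descending order: Ben 53750 points; Oren 53250 points; Kai 51000 points; Maya 48500 points; Fatima 32500 points; Sofia 18000 points; Noah 3750 points.
Ben has the top bid and wins; the price is the second-highest bid, 53250 points.
Ben's payoff = 53750 points − 53250 points = 500 points. All other bidders lose, so their payoff is 0.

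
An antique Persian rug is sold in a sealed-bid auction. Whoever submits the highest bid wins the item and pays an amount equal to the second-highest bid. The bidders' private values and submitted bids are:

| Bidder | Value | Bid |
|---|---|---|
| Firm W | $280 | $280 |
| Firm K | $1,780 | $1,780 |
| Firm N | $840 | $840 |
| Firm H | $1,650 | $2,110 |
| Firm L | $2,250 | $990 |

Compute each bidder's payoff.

Firm W $0, Firm K $0, Firm N $0, Firm H -$130, Firm L $0.

Sorted high to low: Firm H $2,110, then Firm K $1,780, then Firm L $990, then Firm N $840, then Firm W $280.
Firm H has the top bid and wins; the price is the second-highest bid, $1,780.
Firm H's payoff = $1,650 − $1,780 = -$130. All other bidders lose, so their payoff is 0.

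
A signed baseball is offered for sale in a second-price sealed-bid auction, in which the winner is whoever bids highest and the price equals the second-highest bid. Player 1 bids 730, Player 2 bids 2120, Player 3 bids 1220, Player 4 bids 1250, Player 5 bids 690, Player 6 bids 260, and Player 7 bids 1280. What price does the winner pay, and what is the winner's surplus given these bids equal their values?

Price 1280; surplus 840.

Ranking the bids: Player 2 2120, then Player 7 1280, then Player 4 1250, then Player 3 1220, then Player 1 730, then Player 5 690, then Player 6 260.
Player 2 is the highest bidder, so Player 2 wins.
Under the second-price rule, the price is the second-highest bid: 1280.
Surplus = 2120 − 1280 = 840.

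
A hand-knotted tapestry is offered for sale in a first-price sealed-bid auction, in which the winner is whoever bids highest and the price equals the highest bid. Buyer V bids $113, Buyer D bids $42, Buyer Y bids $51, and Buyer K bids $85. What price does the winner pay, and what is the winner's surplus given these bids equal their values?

The winner pays $113 for a surplus of $0.

Ordered from highest: Buyer V $113; Buyer K $85; Buyer Y $51; Buyer D $42.
Buyer V is the highest bidder, so Buyer V wins.
Under the first-price rule, the price is the highest bid: $113.
Surplus = $113 − $113 = $0.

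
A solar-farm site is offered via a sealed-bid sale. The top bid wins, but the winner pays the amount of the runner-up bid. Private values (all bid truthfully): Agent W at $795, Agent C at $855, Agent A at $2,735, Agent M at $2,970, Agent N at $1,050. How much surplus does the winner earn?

Winner's surplus: $235.

Ranking the bids: Agent M $2,970 > Agent A $2,735 > Agent N $1,050 > Agent C $855 > Agent W $795.
Agent M wins with the top bid and pays the second-highest, $2,735.
Surplus = $2,970 − $2,735 = $235.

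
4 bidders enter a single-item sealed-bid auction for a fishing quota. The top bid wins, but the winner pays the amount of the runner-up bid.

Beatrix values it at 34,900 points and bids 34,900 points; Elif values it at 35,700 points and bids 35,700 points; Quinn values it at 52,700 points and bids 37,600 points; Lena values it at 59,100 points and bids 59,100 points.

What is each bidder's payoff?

Payoffs: Beatrix 0 points, Elif 0 points, Quinn 0 points, Lena 21,500 points.

Ranking the bids: Lena 59,100 points > Quinn 37,600 points > Elif 35,700 points > Beatrix 34,900 points.
Lena has the top bid and wins; the price is the second-highest bid, 37,600 points.
Lena's payoff = 59,100 points − 37,600 points = 21,500 points. All other bidders lose, so their payoff is 0.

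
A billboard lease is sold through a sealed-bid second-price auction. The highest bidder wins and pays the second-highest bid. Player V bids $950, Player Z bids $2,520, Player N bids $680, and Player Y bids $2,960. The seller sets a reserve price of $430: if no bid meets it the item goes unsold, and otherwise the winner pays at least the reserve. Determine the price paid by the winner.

Ordered from highest: Player Y $2,960, then Player Z $2,520, then Player V $950, then Player N $680.
Player Y has the highest bid, so Player Y wins.
The second-highest bid is $2,520, which exceeds the reserve, so that sets the price.

$2,520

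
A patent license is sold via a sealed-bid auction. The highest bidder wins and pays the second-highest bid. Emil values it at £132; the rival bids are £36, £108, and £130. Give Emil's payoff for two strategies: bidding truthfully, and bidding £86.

(a) £2  (b) £0

The highest competing bid is £130.
Bidding truthfully at £132: Emil has the top bid, wins, and pays the second-highest bid £130. Payoff = £132 − £130 = £2.
Bidding £86: the top bid is £130 (a rival), so Emil loses. Payoff = £0.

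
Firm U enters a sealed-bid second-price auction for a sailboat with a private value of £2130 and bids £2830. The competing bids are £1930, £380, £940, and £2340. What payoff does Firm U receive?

Payoff = -£210.

Highest competing bid: £2340.
Firm U's bid £2830 is the highest overall, so Firm U wins and pays the second-highest bid, £2340.
Payoff = value − price = £2130 − £2340 = -£210.
Overbidding won the item at a price above value — truthful bidding would have avoided this loss.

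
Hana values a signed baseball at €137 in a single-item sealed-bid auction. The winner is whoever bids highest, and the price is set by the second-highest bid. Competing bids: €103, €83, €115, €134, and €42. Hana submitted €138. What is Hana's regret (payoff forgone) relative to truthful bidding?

Regret: €0.

The highest competing bid is €134.
Bidding truthfully at €137: Hana has the top bid, wins, and pays the second-highest bid €134. Payoff = €137 − €134 = €3.
Bidding €138: Hana has the top bid, wins, and pays the second-highest bid €134. Payoff = €137 − €134 = €3.
Regret = truthful payoff − actual payoff = €3 − €3 = €0.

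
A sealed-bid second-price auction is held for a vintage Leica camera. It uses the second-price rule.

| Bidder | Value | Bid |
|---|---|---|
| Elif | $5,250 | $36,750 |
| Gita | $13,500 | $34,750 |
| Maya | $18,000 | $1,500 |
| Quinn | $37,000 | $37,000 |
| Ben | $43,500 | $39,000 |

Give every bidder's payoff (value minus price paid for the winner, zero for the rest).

Ranking the bids: Ben $39,000; Quinn $37,000; Elif $36,750; Gita $34,750; Maya $1,500.
Ben has the top bid and wins; the price is the second-highest bid, $37,000.
Ben's payoff = $43,500 − $37,000 = $6,500. All other bidders lose, so their payoff is 0.

Payoffs: Elif $0, Gita $0, Maya $0, Quinn $0, Ben $6,500.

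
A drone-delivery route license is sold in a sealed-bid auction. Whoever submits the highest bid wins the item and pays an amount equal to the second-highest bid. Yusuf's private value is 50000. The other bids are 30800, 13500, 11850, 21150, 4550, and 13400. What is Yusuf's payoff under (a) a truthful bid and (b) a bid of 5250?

The highest competing bid is 30800.
Bidding truthfully at 50000: Yusuf has the top bid, wins, and pays the second-highest bid 30800. Payoff = 50000 − 30800 = 19200.
Bidding 5250: the top bid is 30800 (a rival), so Yusuf loses. Payoff = 0.

(a) 19200  (b) 0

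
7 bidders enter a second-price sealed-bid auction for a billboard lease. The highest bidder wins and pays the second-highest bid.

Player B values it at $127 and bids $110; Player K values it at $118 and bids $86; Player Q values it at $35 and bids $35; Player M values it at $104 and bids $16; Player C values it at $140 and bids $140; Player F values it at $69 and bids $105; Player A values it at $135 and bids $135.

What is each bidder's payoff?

Player B $0, Player K $0, Player Q $0, Player M $0, Player C $5, Player F $0, Player A $0.

Ranking the bids: Player C $140, then Player A $135, then Player B $110, then Player F $105, then Player K $86, then Player Q $35, then Player M $16.
Player C has the top bid and wins; the price is the second-highest bid, $135.
Player C's payoff = $140 − $135 = $5. All other bidders lose, so their payoff is 0.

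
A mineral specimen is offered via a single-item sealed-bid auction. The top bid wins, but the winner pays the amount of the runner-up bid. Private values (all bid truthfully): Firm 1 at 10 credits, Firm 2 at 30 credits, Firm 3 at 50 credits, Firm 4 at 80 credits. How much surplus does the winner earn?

30 credits

Sorted high to low: Firm 4 80 credits; Firm 3 50 credits; Firm 2 30 credits; Firm 1 10 credits.
Firm 4 wins with the top bid and pays the second-highest, 50 credits.
Surplus = 80 credits − 50 credits = 30 credits.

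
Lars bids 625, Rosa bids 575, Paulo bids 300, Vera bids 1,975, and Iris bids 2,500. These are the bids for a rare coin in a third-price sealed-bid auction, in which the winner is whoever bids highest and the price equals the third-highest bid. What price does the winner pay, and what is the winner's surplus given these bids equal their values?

The winner pays 625 for a surplus of 1,875.

Bids in descending order: Iris 2,500, then Vera 1,975, then Lars 625, then Rosa 575, then Paulo 300.
Iris is the highest bidder, so Iris wins.
Under the third-price rule, the price is the third-highest bid: 625.
Surplus = 2,500 − 625 = 1,875.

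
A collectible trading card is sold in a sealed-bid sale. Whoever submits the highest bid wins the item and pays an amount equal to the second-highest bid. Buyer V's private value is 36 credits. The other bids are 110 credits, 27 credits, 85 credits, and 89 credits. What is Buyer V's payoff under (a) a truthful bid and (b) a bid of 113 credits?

Truthful: 0 credits; alternative: -74 credits.

The highest competing bid is 110 credits.
Bidding truthfully at 36 credits: the top bid is 110 credits (a rival), so Buyer V loses. Payoff = 0 credits.
Bidding 113 credits: Buyer V has the top bid, wins, and pays the second-highest bid 110 credits. Payoff = 36 credits − 110 credits = -74 credits.
Deviating from a truthful bid can only lose payoff in a second-price auction — never gain.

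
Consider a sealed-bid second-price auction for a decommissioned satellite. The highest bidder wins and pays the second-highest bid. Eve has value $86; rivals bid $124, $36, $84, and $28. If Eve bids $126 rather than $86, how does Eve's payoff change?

-$38

The highest competing bid is $124.
Bidding truthfully at $86: the top bid is $124 (a rival), so Eve loses. Payoff = $0.
Bidding $126: Eve has the top bid, wins, and pays the second-highest bid $124. Payoff = $86 − $124 = -$38.
Change = -$38 − $0 = -$38.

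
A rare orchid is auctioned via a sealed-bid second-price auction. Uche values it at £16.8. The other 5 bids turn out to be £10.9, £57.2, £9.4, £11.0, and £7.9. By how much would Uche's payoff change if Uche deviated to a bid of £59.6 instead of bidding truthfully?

-£40.4

The highest competing bid is £57.2.
Bidding truthfully at £16.8: the top bid is £57.2 (a rival), so Uche loses. Payoff = £0.0.
Bidding £59.6: Uche has the top bid, wins, and pays the second-highest bid £57.2. Payoff = £16.8 − £57.2 = -£40.4.
Change = -£40.4 − £0.0 = -£40.4.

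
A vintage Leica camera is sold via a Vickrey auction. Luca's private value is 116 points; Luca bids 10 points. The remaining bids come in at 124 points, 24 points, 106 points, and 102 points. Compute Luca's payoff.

Payoff = 0 points.

Highest competing bid: 124 points.
Luca's bid 10 points is not the highest, so Luca loses, pays nothing, and earns zero payoff.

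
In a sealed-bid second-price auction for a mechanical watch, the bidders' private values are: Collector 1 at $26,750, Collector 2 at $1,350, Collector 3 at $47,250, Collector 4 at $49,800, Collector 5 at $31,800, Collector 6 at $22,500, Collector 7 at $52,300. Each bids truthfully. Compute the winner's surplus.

Sorted high to low: Collector 7 $52,300 > Collector 4 $49,800 > Collector 3 $47,250 > Collector 5 $31,800 > Collector 1 $26,750 > Collector 6 $22,500 > Collector 2 $1,350.
Collector 7 wins with the top bid and pays the second-highest, $49,800.
Surplus = $52,300 − $49,800 = $2,500.

Surplus = $2,500.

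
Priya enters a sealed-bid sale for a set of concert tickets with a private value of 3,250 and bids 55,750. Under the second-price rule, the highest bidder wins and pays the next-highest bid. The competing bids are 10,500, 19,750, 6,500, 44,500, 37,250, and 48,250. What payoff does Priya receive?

Payoff = -45,000.

Highest competing bid: 48,250.
Priya's bid 55,750 is the highest overall, so Priya wins and pays the second-highest bid, 48,250.
Payoff = value − price = 3,250 − 48,250 = -45,000.
Overbidding won the item at a price above value — truthful bidding would have avoided this loss.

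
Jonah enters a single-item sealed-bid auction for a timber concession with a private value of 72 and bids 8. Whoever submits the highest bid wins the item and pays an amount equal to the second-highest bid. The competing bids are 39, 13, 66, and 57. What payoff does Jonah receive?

Jonah's payoff: 0.

Highest competing bid: 66.
Jonah's bid 8 is not the highest, so Jonah loses, pays nothing, and earns zero payoff.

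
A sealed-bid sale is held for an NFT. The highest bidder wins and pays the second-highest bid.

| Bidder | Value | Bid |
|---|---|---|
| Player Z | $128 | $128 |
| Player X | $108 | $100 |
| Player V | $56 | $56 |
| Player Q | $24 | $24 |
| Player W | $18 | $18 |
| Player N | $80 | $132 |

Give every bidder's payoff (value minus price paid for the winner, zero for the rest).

Ordered from highest: Player N $132 > Player Z $128 > Player X $100 > Player V $56 > Player Q $24 > Player W $18.
Player N has the top bid and wins; the price is the second-highest bid, $128.
Player N's payoff = $80 − $128 = -$48. All other bidders lose, so their payoff is 0.

Payoffs: Player Z $0, Player X $0, Player V $0, Player Q $0, Player W $0, Player N -$48.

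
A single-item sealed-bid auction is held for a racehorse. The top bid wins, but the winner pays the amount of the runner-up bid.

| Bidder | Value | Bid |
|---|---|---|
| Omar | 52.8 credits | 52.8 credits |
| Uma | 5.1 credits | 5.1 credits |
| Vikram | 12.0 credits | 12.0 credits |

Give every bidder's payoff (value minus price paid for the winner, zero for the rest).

Sorted high to low: Omar 52.8 credits; Vikram 12.0 credits; Uma 5.1 credits.
Omar has the top bid and wins; the price is the second-highest bid, 12.0 credits.
Omar's payoff = 52.8 credits − 12.0 credits = 40.8 credits. All other bidders lose, so their payoff is 0.

Payoffs: Omar 40.8 credits, Uma 0.0 credits, Vikram 0.0 credits.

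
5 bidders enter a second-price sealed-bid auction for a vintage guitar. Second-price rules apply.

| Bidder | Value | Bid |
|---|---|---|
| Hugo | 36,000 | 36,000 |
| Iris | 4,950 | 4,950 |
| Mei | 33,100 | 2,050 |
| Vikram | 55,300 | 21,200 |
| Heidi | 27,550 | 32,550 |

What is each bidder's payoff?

Payoffs: Hugo 3,450, Iris 0, Mei 0, Vikram 0, Heidi 0.

Ordered from highest: Hugo 36,000, then Heidi 32,550, then Vikram 21,200, then Iris 4,950, then Mei 2,050.
Hugo has the top bid and wins; the price is the second-highest bid, 32,550.
Hugo's payoff = 36,000 − 32,550 = 3,450. All other bidders lose, so their payoff is 0.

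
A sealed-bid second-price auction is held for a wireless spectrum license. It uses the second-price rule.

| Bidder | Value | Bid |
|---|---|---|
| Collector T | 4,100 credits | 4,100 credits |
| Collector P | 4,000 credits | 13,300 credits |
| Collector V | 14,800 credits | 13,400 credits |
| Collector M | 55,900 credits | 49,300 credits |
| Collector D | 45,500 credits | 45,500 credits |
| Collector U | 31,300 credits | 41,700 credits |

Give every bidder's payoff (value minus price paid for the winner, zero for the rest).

Ranking the bids: Collector M 49,300 credits; Collector D 45,500 credits; Collector U 41,700 credits; Collector V 13,400 credits; Collector P 13,300 credits; Collector T 4,100 credits.
Collector M has the top bid and wins; the price is the second-highest bid, 45,500 credits.
Collector M's payoff = 55,900 credits − 45,500 credits = 10,400 credits. All other bidders lose, so their payoff is 0.

Collector T 0 credits, Collector P 0 credits, Collector V 0 credits, Collector M 10,400 credits, Collector D 0 credits, Collector U 0 credits.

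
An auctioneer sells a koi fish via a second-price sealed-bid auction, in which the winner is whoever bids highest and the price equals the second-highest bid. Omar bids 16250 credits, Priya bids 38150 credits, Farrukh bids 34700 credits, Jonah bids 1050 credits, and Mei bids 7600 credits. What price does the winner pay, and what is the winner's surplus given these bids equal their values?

The winner pays 34700 credits for a surplus of 3450 credits.

Bids in descending order: Priya 38150 credits; Farrukh 34700 credits; Omar 16250 credits; Mei 7600 credits; Jonah 1050 credits.
Priya is the highest bidder, so Priya wins.
Under the second-price rule, the price is the second-highest bid: 34700 credits.
Surplus = 38150 credits − 34700 credits = 3450 credits.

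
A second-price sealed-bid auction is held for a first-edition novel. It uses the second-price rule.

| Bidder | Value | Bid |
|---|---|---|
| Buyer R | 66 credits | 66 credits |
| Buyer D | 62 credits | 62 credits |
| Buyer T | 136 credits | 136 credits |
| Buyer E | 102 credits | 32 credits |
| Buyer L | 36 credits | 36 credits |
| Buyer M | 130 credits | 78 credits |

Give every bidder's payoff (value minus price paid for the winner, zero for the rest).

Ordered from highest: Buyer T 136 credits, then Buyer M 78 credits, then Buyer R 66 credits, then Buyer D 62 credits, then Buyer L 36 credits, then Buyer E 32 credits.
Buyer T has the top bid and wins; the price is the second-highest bid, 78 credits.
Buyer T's payoff = 136 credits − 78 credits = 58 credits. All other bidders lose, so their payoff is 0.

Payoffs: Buyer R 0 credits, Buyer D 0 credits, Buyer T 58 credits, Buyer E 0 credits, Buyer L 0 credits, Buyer M 0 credits.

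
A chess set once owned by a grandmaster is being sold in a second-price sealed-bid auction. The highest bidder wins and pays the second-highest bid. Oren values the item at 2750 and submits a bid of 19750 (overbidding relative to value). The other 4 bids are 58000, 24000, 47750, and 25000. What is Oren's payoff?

Highest competing bid: 58000.
Oren's bid 19750 is not the highest, so Oren loses, pays nothing, and earns zero payoff.

Oren's payoff: 0.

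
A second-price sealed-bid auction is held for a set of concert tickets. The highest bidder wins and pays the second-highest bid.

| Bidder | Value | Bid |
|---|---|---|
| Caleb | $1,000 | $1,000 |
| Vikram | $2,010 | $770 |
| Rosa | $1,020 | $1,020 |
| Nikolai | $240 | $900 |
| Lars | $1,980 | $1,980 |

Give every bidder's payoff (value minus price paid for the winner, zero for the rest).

Caleb $0, Vikram $0, Rosa $0, Nikolai $0, Lars $960.

Bids in descending order: Lars $1,980; Rosa $1,020; Caleb $1,000; Nikolai $900; Vikram $770.
Lars has the top bid and wins; the price is the second-highest bid, $1,020.
Lars's payoff = $1,980 − $1,020 = $960. All other bidders lose, so their payoff is 0.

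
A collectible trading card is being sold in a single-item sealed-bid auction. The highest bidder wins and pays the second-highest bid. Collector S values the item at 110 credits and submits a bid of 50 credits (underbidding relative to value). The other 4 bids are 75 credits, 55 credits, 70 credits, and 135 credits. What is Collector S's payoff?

Payoff = 0 credits.

Highest competing bid: 135 credits.
Collector S's bid 50 credits is not the highest, so Collector S loses, pays nothing, and earns zero payoff.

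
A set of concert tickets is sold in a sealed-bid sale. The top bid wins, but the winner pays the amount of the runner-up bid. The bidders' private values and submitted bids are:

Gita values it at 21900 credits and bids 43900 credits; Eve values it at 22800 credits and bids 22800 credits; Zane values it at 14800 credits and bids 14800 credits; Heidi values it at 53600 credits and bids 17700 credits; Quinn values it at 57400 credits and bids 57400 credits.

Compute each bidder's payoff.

Bids in descending order: Quinn 57400 credits, then Gita 43900 credits, then Eve 22800 credits, then Heidi 17700 credits, then Zane 14800 credits.
Quinn has the top bid and wins; the price is the second-highest bid, 43900 credits.
Quinn's payoff = 57400 credits − 43900 credits = 13500 credits. All other bidders lose, so their payoff is 0.

Payoffs: Gita 0 credits, Eve 0 credits, Zane 0 credits, Heidi 0 credits, Quinn 13500 credits.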